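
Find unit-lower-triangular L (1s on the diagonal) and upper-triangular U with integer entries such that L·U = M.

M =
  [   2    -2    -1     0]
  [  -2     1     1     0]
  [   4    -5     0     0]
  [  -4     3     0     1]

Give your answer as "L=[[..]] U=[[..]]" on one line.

L=[[1,0,0,0],[-1,1,0,0],[2,1,1,0],[-2,1,-1,1]] U=[[2,-2,-1,0],[0,-1,0,0],[0,0,2,0],[0,0,0,1]]

  r1 -= -1·r0 → [0,-1,0,0]
  r2 -= 2·r0 → [0,-1,2,0]
  r3 -= -2·r0 → [0,-1,-2,1]
  r2 -= 1·r1 → [0,0,2,0]
  r3 -= 1·r1 → [0,0,-2,1]
  r3 -= -1·r2 → [0,0,0,1]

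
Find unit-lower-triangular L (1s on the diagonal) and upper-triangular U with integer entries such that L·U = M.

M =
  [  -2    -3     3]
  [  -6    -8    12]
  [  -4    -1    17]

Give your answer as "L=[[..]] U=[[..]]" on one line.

  r1 -= 3·r0 → [0,1,3]
  r2 -= 2·r0 → [0,5,11]
  r2 -= 5·r1 → [0,0,-4]

L=[[1,0,0],[3,1,0],[2,5,1]] U=[[-2,-3,3],[0,1,3],[0,0,-4]]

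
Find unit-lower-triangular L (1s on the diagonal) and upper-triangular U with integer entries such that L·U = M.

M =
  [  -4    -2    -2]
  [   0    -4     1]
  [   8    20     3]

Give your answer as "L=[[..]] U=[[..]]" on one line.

L=[[1,0,0],[0,1,0],[-2,-4,1]] U=[[-4,-2,-2],[0,-4,1],[0,0,3]]

  R1 -= 0·R0 → [0,-4,1]
  R2 -= -2·R0 → [0,16,-1]
  R2 -= -4·R1 → [0,0,3]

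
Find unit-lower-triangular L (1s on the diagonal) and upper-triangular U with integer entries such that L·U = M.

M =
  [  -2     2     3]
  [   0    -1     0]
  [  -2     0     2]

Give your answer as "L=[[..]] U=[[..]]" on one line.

L=[[1,0,0],[0,1,0],[1,2,1]] U=[[-2,2,3],[0,-1,0],[0,0,-1]]

  row1 -= 0·row0 → [0,-1,0]
  row2 -= 1·row0 → [0,-2,-1]
  row2 -= 2·row1 → [0,0,-1]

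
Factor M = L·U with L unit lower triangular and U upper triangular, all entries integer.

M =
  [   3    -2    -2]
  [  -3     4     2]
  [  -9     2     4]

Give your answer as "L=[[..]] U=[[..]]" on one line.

L=[[1,0,0],[-1,1,0],[-3,-2,1]] U=[[3,-2,-2],[0,2,0],[0,0,-2]]

  R1 -= -1·R0 → [0,2,0]
  R2 -= -3·R0 → [0,-4,-2]
  R2 -= -2·R1 → [0,0,-2]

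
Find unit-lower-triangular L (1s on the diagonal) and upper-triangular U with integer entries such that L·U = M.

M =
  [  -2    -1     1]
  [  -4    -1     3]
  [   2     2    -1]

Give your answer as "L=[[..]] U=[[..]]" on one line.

  r1 -= 2·r0 → [0,1,1]
  r2 -= -1·r0 → [0,1,0]
  r2 -= 1·r1 → [0,0,-1]

L=[[1,0,0],[2,1,0],[-1,1,1]] U=[[-2,-1,1],[0,1,1],[0,0,-1]]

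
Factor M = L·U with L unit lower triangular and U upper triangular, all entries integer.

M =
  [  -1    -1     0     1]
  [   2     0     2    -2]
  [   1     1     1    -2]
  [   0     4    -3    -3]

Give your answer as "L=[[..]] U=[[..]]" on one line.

L=[[1,0,0,0],[-2,1,0,0],[-1,0,1,0],[0,-2,1,1]] U=[[-1,-1,0,1],[0,-2,2,0],[0,0,1,-1],[0,0,0,-2]]

  row1 -= -2·row0 → [0,-2,2,0]
  row2 -= -1·row0 → [0,0,1,-1]
  row3 -= 0·row0 → [0,4,-3,-3]
  row2 -= 0·row1 → [0,0,1,-1]
  row3 -= -2·row1 → [0,0,1,-3]
  row3 -= 1·row2 → [0,0,0,-2]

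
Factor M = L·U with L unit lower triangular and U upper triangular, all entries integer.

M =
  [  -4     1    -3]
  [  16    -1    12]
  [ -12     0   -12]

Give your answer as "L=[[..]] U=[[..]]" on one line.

L=[[1,0,0],[-4,1,0],[3,-1,1]] U=[[-4,1,-3],[0,3,0],[0,0,-3]]

  r1 -= -4·r0 → [0,3,0]
  r2 -= 3·r0 → [0,-3,-3]
  r2 -= -1·r1 → [0,0,-3]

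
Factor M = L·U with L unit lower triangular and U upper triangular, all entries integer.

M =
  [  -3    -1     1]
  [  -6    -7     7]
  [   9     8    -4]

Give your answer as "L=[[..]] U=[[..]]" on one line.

L=[[1,0,0],[2,1,0],[-3,-1,1]] U=[[-3,-1,1],[0,-5,5],[0,0,4]]

  r1 -= 2·r0 → [0,-5,5]
  r2 -= -3·r0 → [0,5,-1]
  r2 -= -1·r1 → [0,0,4]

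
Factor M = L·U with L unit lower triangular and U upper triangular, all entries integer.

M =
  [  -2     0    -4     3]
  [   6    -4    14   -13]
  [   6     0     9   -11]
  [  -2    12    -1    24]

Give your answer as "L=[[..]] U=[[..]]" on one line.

  row1 -= -3·row0 → [0,-4,2,-4]
  row2 -= -3·row0 → [0,0,-3,-2]
  row3 -= 1·row0 → [0,12,3,21]
  row2 -= 0·row1 → [0,0,-3,-2]
  row3 -= -3·row1 → [0,0,9,9]
  row3 -= -3·row2 → [0,0,0,3]

L=[[1,0,0,0],[-3,1,0,0],[-3,0,1,0],[1,-3,-3,1]] U=[[-2,0,-4,3],[0,-4,2,-4],[0,0,-3,-2],[0,0,0,3]]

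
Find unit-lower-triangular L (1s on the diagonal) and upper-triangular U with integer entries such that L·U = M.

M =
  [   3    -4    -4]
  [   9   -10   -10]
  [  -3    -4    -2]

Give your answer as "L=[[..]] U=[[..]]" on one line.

L=[[1,0,0],[3,1,0],[-1,-4,1]] U=[[3,-4,-4],[0,2,2],[0,0,2]]

  r1 -= 3·r0 → [0,2,2]
  r2 -= -1·r0 → [0,-8,-6]
  r2 -= -4·r1 → [0,0,2]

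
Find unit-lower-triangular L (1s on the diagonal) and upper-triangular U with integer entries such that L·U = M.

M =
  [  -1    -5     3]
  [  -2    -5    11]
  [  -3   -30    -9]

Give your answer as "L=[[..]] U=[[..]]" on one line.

L=[[1,0,0],[2,1,0],[3,-3,1]] U=[[-1,-5,3],[0,5,5],[0,0,-3]]

  r1 -= 2·r0 → [0,5,5]
  r2 -= 3·r0 → [0,-15,-18]
  r2 -= -3·r1 → [0,0,-3]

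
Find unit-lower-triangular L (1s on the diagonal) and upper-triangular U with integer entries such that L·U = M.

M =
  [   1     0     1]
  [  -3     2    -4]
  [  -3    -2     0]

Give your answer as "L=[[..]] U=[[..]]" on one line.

  R1 -= -3·R0 → [0,2,-1]
  R2 -= -3·R0 → [0,-2,3]
  R2 -= -1·R1 → [0,0,2]

L=[[1,0,0],[-3,1,0],[-3,-1,1]] U=[[1,0,1],[0,2,-1],[0,0,2]]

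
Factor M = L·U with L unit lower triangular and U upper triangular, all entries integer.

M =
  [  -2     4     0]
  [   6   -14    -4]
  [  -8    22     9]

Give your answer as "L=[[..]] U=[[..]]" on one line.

  R1 -= -3·R0 → [0,-2,-4]
  R2 -= 4·R0 → [0,6,9]
  R2 -= -3·R1 → [0,0,-3]

L=[[1,0,0],[-3,1,0],[4,-3,1]] U=[[-2,4,0],[0,-2,-4],[0,0,-3]]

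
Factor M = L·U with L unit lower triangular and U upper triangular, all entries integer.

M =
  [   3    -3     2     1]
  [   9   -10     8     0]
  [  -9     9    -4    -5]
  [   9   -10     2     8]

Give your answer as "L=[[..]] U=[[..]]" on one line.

  R1 -= 3·R0 → [0,-1,2,-3]
  R2 -= -3·R0 → [0,0,2,-2]
  R3 -= 3·R0 → [0,-1,-4,5]
  R2 -= 0·R1 → [0,0,2,-2]
  R3 -= 1·R1 → [0,0,-6,8]
  R3 -= -3·R2 → [0,0,0,2]

L=[[1,0,0,0],[3,1,0,0],[-3,0,1,0],[3,1,-3,1]] U=[[3,-3,2,1],[0,-1,2,-3],[0,0,2,-2],[0,0,0,2]]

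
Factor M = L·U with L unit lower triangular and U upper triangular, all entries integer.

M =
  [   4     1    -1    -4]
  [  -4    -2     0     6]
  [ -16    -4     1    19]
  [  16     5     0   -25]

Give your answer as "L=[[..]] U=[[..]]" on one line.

  r1 -= -1·r0 → [0,-1,-1,2]
  r2 -= -4·r0 → [0,0,-3,3]
  r3 -= 4·r0 → [0,1,4,-9]
  r2 -= 0·r1 → [0,0,-3,3]
  r3 -= -1·r1 → [0,0,3,-7]
  r3 -= -1·r2 → [0,0,0,-4]

L=[[1,0,0,0],[-1,1,0,0],[-4,0,1,0],[4,-1,-1,1]] U=[[4,1,-1,-4],[0,-1,-1,2],[0,0,-3,3],[0,0,0,-4]]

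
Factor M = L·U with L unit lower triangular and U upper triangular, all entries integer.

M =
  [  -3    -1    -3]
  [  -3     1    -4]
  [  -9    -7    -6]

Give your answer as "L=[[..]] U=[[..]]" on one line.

L=[[1,0,0],[1,1,0],[3,-2,1]] U=[[-3,-1,-3],[0,2,-1],[0,0,1]]

  R1 -= 1·R0 → [0,2,-1]
  R2 -= 3·R0 → [0,-4,3]
  R2 -= -2·R1 → [0,0,1]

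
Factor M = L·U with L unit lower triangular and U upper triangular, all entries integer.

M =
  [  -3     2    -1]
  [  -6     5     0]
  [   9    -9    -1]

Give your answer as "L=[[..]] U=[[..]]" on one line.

L=[[1,0,0],[2,1,0],[-3,-3,1]] U=[[-3,2,-1],[0,1,2],[0,0,2]]

  R1 -= 2·R0 → [0,1,2]
  R2 -= -3·R0 → [0,-3,-4]
  R2 -= -3·R1 → [0,0,2]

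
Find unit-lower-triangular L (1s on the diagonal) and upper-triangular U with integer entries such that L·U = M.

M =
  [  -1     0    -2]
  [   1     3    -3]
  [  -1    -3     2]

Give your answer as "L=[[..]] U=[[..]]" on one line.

L=[[1,0,0],[-1,1,0],[1,-1,1]] U=[[-1,0,-2],[0,3,-5],[0,0,-1]]

  r1 -= -1·r0 → [0,3,-5]
  r2 -= 1·r0 → [0,-3,4]
  r2 -= -1·r1 → [0,0,-1]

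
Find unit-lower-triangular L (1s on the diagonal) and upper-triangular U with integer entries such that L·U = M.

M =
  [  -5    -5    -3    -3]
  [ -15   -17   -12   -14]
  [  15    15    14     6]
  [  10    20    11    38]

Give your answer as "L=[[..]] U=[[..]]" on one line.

L=[[1,0,0,0],[3,1,0,0],[-3,0,1,0],[-2,-5,-2,1]] U=[[-5,-5,-3,-3],[0,-2,-3,-5],[0,0,5,-3],[0,0,0,1]]

  R1 -= 3·R0 → [0,-2,-3,-5]
  R2 -= -3·R0 → [0,0,5,-3]
  R3 -= -2·R0 → [0,10,5,32]
  R2 -= 0·R1 → [0,0,5,-3]
  R3 -= -5·R1 → [0,0,-10,7]
  R3 -= -2·R2 → [0,0,0,1]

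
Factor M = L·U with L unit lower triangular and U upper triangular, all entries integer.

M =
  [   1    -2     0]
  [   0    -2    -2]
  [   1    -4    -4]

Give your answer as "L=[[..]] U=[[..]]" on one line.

L=[[1,0,0],[0,1,0],[1,1,1]] U=[[1,-2,0],[0,-2,-2],[0,0,-2]]

  r1 -= 0·r0 → [0,-2,-2]
  r2 -= 1·r0 → [0,-2,-4]
  r2 -= 1·r1 → [0,0,-2]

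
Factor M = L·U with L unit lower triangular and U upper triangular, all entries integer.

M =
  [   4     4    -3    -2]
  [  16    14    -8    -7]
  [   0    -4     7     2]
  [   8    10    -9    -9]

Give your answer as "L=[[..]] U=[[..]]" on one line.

  R1 -= 4·R0 → [0,-2,4,1]
  R2 -= 0·R0 → [0,-4,7,2]
  R3 -= 2·R0 → [0,2,-3,-5]
  R2 -= 2·R1 → [0,0,-1,0]
  R3 -= -1·R1 → [0,0,1,-4]
  R3 -= -1·R2 → [0,0,0,-4]

L=[[1,0,0,0],[4,1,0,0],[0,2,1,0],[2,-1,-1,1]] U=[[4,4,-3,-2],[0,-2,4,1],[0,0,-1,0],[0,0,0,-4]]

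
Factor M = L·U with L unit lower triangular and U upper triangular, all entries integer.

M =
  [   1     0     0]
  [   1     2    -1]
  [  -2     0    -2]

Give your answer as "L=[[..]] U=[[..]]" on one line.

  r1 -= 1·r0 → [0,2,-1]
  r2 -= -2·r0 → [0,0,-2]
  r2 -= 0·r1 → [0,0,-2]

L=[[1,0,0],[1,1,0],[-2,0,1]] U=[[1,0,0],[0,2,-1],[0,0,-2]]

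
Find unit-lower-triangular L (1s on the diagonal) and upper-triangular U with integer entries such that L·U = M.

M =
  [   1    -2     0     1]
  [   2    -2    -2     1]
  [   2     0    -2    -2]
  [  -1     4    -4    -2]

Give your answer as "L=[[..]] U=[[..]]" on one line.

  R1 -= 2·R0 → [0,2,-2,-1]
  R2 -= 2·R0 → [0,4,-2,-4]
  R3 -= -1·R0 → [0,2,-4,-1]
  R2 -= 2·R1 → [0,0,2,-2]
  R3 -= 1·R1 → [0,0,-2,0]
  R3 -= -1·R2 → [0,0,0,-2]

L=[[1,0,0,0],[2,1,0,0],[2,2,1,0],[-1,1,-1,1]] U=[[1,-2,0,1],[0,2,-2,-1],[0,0,2,-2],[0,0,0,-2]]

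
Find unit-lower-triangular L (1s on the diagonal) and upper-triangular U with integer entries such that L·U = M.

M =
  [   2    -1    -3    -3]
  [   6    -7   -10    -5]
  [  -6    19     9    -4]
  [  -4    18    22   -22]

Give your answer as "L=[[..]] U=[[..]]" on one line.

L=[[1,0,0,0],[3,1,0,0],[-3,-4,1,0],[-2,-4,-3,1]] U=[[2,-1,-3,-3],[0,-4,-1,4],[0,0,-4,3],[0,0,0,-3]]

  r1 -= 3·r0 → [0,-4,-1,4]
  r2 -= -3·r0 → [0,16,0,-13]
  r3 -= -2·r0 → [0,16,16,-28]
  r2 -= -4·r1 → [0,0,-4,3]
  r3 -= -4·r1 → [0,0,12,-12]
  r3 -= -3·r2 → [0,0,0,-3]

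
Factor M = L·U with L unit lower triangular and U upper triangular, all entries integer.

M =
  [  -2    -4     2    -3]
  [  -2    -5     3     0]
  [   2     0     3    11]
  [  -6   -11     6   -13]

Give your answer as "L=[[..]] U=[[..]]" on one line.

L=[[1,0,0,0],[1,1,0,0],[-1,4,1,0],[3,-1,1,1]] U=[[-2,-4,2,-3],[0,-1,1,3],[0,0,1,-4],[0,0,0,3]]

  r1 -= 1·r0 → [0,-1,1,3]
  r2 -= -1·r0 → [0,-4,5,8]
  r3 -= 3·r0 → [0,1,0,-4]
  r2 -= 4·r1 → [0,0,1,-4]
  r3 -= -1·r1 → [0,0,1,-1]
  r3 -= 1·r2 → [0,0,0,3]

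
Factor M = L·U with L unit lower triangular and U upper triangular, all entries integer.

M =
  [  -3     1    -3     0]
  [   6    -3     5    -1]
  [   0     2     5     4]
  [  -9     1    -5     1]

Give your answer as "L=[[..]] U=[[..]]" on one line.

L=[[1,0,0,0],[-2,1,0,0],[0,-2,1,0],[3,2,2,1]] U=[[-3,1,-3,0],[0,-1,-1,-1],[0,0,3,2],[0,0,0,-1]]

  r1 -= -2·r0 → [0,-1,-1,-1]
  r2 -= 0·r0 → [0,2,5,4]
  r3 -= 3·r0 → [0,-2,4,1]
  r2 -= -2·r1 → [0,0,3,2]
  r3 -= 2·r1 → [0,0,6,3]
  r3 -= 2·r2 → [0,0,0,-1]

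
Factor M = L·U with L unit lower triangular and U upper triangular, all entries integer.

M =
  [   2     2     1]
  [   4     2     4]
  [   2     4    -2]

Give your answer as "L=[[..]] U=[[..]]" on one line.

L=[[1,0,0],[2,1,0],[1,-1,1]] U=[[2,2,1],[0,-2,2],[0,0,-1]]

  row1 -= 2·row0 → [0,-2,2]
  row2 -= 1·row0 → [0,2,-3]
  row2 -= -1·row1 → [0,0,-1]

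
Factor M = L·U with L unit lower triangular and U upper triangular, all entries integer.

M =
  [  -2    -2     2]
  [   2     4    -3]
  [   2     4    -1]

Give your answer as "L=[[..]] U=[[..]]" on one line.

  R1 -= -1·R0 → [0,2,-1]
  R2 -= -1·R0 → [0,2,1]
  R2 -= 1·R1 → [0,0,2]

L=[[1,0,0],[-1,1,0],[-1,1,1]] U=[[-2,-2,2],[0,2,-1],[0,0,2]]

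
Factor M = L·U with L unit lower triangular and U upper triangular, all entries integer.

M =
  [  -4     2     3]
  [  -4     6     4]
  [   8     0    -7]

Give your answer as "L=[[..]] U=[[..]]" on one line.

  R1 -= 1·R0 → [0,4,1]
  R2 -= -2·R0 → [0,4,-1]
  R2 -= 1·R1 → [0,0,-2]

L=[[1,0,0],[1,1,0],[-2,1,1]] U=[[-4,2,3],[0,4,1],[0,0,-2]]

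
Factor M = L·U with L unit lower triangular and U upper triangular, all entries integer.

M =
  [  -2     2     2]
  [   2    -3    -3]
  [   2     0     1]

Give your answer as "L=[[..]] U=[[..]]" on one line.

L=[[1,0,0],[-1,1,0],[-1,-2,1]] U=[[-2,2,2],[0,-1,-1],[0,0,1]]

  row1 -= -1·row0 → [0,-1,-1]
  row2 -= -1·row0 → [0,2,3]
  row2 -= -2·row1 → [0,0,1]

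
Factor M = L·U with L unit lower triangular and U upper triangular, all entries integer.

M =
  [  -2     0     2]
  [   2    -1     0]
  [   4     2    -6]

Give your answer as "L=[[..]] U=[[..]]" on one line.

  R1 -= -1·R0 → [0,-1,2]
  R2 -= -2·R0 → [0,2,-2]
  R2 -= -2·R1 → [0,0,2]

L=[[1,0,0],[-1,1,0],[-2,-2,1]] U=[[-2,0,2],[0,-1,2],[0,0,2]]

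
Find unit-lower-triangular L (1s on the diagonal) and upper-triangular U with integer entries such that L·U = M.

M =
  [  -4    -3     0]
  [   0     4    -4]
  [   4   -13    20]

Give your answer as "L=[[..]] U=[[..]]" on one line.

L=[[1,0,0],[0,1,0],[-1,-4,1]] U=[[-4,-3,0],[0,4,-4],[0,0,4]]

  R1 -= 0·R0 → [0,4,-4]
  R2 -= -1·R0 → [0,-16,20]
  R2 -= -4·R1 → [0,0,4]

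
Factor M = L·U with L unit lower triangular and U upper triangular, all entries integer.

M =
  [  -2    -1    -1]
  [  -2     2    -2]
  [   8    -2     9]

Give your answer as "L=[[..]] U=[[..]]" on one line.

L=[[1,0,0],[1,1,0],[-4,-2,1]] U=[[-2,-1,-1],[0,3,-1],[0,0,3]]

  R1 -= 1·R0 → [0,3,-1]
  R2 -= -4·R0 → [0,-6,5]
  R2 -= -2·R1 → [0,0,3]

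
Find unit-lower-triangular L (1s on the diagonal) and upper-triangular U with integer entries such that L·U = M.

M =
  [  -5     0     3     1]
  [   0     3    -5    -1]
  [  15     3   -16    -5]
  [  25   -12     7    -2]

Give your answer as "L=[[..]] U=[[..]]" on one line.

L=[[1,0,0,0],[0,1,0,0],[-3,1,1,0],[-5,-4,-1,1]] U=[[-5,0,3,1],[0,3,-5,-1],[0,0,-2,-1],[0,0,0,-2]]

  R1 -= 0·R0 → [0,3,-5,-1]
  R2 -= -3·R0 → [0,3,-7,-2]
  R3 -= -5·R0 → [0,-12,22,3]
  R2 -= 1·R1 → [0,0,-2,-1]
  R3 -= -4·R1 → [0,0,2,-1]
  R3 -= -1·R2 → [0,0,0,-2]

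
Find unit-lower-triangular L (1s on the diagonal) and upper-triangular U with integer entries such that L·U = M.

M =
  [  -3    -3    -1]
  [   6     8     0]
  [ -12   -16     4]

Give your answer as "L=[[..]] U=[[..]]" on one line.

L=[[1,0,0],[-2,1,0],[4,-2,1]] U=[[-3,-3,-1],[0,2,-2],[0,0,4]]

  R1 -= -2·R0 → [0,2,-2]
  R2 -= 4·R0 → [0,-4,8]
  R2 -= -2·R1 → [0,0,4]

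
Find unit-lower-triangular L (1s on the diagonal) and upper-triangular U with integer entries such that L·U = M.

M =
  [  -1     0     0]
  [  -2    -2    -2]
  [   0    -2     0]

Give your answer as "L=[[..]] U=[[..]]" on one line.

L=[[1,0,0],[2,1,0],[0,1,1]] U=[[-1,0,0],[0,-2,-2],[0,0,2]]

  row1 -= 2·row0 → [0,-2,-2]
  row2 -= 0·row0 → [0,-2,0]
  row2 -= 1·row1 → [0,0,2]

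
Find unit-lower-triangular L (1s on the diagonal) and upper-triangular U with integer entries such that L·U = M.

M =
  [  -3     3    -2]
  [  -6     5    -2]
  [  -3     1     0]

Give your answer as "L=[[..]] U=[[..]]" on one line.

L=[[1,0,0],[2,1,0],[1,2,1]] U=[[-3,3,-2],[0,-1,2],[0,0,-2]]

  r1 -= 2·r0 → [0,-1,2]
  r2 -= 1·r0 → [0,-2,2]
  r2 -= 2·r1 → [0,0,-2]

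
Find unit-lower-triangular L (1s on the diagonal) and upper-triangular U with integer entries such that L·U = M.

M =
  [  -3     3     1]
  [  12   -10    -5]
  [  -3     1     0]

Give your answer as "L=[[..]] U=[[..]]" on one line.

  r1 -= -4·r0 → [0,2,-1]
  r2 -= 1·r0 → [0,-2,-1]
  r2 -= -1·r1 → [0,0,-2]

L=[[1,0,0],[-4,1,0],[1,-1,1]] U=[[-3,3,1],[0,2,-1],[0,0,-2]]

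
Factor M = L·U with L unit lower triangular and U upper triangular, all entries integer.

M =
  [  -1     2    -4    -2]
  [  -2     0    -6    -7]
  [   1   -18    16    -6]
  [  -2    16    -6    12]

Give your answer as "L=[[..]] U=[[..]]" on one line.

L=[[1,0,0,0],[2,1,0,0],[-1,4,1,0],[2,-3,2,1]] U=[[-1,2,-4,-2],[0,-4,2,-3],[0,0,4,4],[0,0,0,-1]]

  row1 -= 2·row0 → [0,-4,2,-3]
  row2 -= -1·row0 → [0,-16,12,-8]
  row3 -= 2·row0 → [0,12,2,16]
  row2 -= 4·row1 → [0,0,4,4]
  row3 -= -3·row1 → [0,0,8,7]
  row3 -= 2·row2 → [0,0,0,-1]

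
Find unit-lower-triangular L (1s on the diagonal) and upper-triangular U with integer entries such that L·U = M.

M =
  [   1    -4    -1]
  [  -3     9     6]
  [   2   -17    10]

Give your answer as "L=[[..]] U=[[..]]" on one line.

  row1 -= -3·row0 → [0,-3,3]
  row2 -= 2·row0 → [0,-9,12]
  row2 -= 3·row1 → [0,0,3]

L=[[1,0,0],[-3,1,0],[2,3,1]] U=[[1,-4,-1],[0,-3,3],[0,0,3]]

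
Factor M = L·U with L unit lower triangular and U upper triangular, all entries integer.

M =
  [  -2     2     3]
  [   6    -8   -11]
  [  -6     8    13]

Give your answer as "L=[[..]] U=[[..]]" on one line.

L=[[1,0,0],[-3,1,0],[3,-1,1]] U=[[-2,2,3],[0,-2,-2],[0,0,2]]

  row1 -= -3·row0 → [0,-2,-2]
  row2 -= 3·row0 → [0,2,4]
  row2 -= -1·row1 → [0,0,2]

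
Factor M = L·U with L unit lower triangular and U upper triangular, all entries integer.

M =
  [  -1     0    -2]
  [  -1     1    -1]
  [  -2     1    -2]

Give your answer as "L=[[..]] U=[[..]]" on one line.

  row1 -= 1·row0 → [0,1,1]
  row2 -= 2·row0 → [0,1,2]
  row2 -= 1·row1 → [0,0,1]

L=[[1,0,0],[1,1,0],[2,1,1]] U=[[-1,0,-2],[0,1,1],[0,0,1]]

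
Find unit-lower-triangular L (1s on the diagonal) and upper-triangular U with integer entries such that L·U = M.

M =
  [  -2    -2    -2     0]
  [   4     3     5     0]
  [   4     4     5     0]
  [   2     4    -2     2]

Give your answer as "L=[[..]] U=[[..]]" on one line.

L=[[1,0,0,0],[-2,1,0,0],[-2,0,1,0],[-1,-2,-2,1]] U=[[-2,-2,-2,0],[0,-1,1,0],[0,0,1,0],[0,0,0,2]]

  r1 -= -2·r0 → [0,-1,1,0]
  r2 -= -2·r0 → [0,0,1,0]
  r3 -= -1·r0 → [0,2,-4,2]
  r2 -= 0·r1 → [0,0,1,0]
  r3 -= -2·r1 → [0,0,-2,2]
  r3 -= -2·r2 → [0,0,0,2]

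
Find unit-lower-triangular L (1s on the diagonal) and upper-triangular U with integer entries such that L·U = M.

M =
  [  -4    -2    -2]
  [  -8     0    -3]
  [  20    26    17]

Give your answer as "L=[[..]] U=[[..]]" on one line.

  R1 -= 2·R0 → [0,4,1]
  R2 -= -5·R0 → [0,16,7]
  R2 -= 4·R1 → [0,0,3]

L=[[1,0,0],[2,1,0],[-5,4,1]] U=[[-4,-2,-2],[0,4,1],[0,0,3]]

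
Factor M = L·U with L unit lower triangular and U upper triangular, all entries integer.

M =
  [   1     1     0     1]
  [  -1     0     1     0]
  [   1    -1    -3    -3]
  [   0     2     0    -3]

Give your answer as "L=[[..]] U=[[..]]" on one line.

  r1 -= -1·r0 → [0,1,1,1]
  r2 -= 1·r0 → [0,-2,-3,-4]
  r3 -= 0·r0 → [0,2,0,-3]
  r2 -= -2·r1 → [0,0,-1,-2]
  r3 -= 2·r1 → [0,0,-2,-5]
  r3 -= 2·r2 → [0,0,0,-1]

L=[[1,0,0,0],[-1,1,0,0],[1,-2,1,0],[0,2,2,1]] U=[[1,1,0,1],[0,1,1,1],[0,0,-1,-2],[0,0,0,-1]]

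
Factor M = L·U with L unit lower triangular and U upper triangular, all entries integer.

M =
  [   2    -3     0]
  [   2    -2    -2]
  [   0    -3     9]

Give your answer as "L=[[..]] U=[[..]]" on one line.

  R1 -= 1·R0 → [0,1,-2]
  R2 -= 0·R0 → [0,-3,9]
  R2 -= -3·R1 → [0,0,3]

L=[[1,0,0],[1,1,0],[0,-3,1]] U=[[2,-3,0],[0,1,-2],[0,0,3]]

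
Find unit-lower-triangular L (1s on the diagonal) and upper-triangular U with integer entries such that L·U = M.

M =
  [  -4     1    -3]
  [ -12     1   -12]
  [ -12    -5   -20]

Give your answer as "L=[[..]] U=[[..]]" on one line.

L=[[1,0,0],[3,1,0],[3,4,1]] U=[[-4,1,-3],[0,-2,-3],[0,0,1]]

  row1 -= 3·row0 → [0,-2,-3]
  row2 -= 3·row0 → [0,-8,-11]
  row2 -= 4·row1 → [0,0,1]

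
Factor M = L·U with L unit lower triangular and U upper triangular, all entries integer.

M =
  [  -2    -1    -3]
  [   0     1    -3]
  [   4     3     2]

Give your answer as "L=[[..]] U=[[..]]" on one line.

L=[[1,0,0],[0,1,0],[-2,1,1]] U=[[-2,-1,-3],[0,1,-3],[0,0,-1]]

  row1 -= 0·row0 → [0,1,-3]
  row2 -= -2·row0 → [0,1,-4]
  row2 -= 1·row1 → [0,0,-1]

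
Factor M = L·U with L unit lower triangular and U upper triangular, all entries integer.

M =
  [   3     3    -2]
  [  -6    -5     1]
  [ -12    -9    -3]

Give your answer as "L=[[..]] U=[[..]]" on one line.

L=[[1,0,0],[-2,1,0],[-4,3,1]] U=[[3,3,-2],[0,1,-3],[0,0,-2]]

  r1 -= -2·r0 → [0,1,-3]
  r2 -= -4·r0 → [0,3,-11]
  r2 -= 3·r1 → [0,0,-2]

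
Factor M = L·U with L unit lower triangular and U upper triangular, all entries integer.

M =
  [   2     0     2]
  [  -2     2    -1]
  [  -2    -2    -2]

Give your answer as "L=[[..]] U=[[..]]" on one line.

  row1 -= -1·row0 → [0,2,1]
  row2 -= -1·row0 → [0,-2,0]
  row2 -= -1·row1 → [0,0,1]

L=[[1,0,0],[-1,1,0],[-1,-1,1]] U=[[2,0,2],[0,2,1],[0,0,1]]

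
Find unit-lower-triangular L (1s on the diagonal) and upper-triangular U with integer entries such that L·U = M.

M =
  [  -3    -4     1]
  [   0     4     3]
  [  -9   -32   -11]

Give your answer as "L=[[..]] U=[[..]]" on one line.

L=[[1,0,0],[0,1,0],[3,-5,1]] U=[[-3,-4,1],[0,4,3],[0,0,1]]

  row1 -= 0·row0 → [0,4,3]
  row2 -= 3·row0 → [0,-20,-14]
  row2 -= -5·row1 → [0,0,1]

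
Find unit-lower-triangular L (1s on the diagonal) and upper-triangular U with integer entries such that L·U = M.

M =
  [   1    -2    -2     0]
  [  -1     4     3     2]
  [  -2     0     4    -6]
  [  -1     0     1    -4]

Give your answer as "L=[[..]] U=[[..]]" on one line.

L=[[1,0,0,0],[-1,1,0,0],[-2,-2,1,0],[-1,-1,0,1]] U=[[1,-2,-2,0],[0,2,1,2],[0,0,2,-2],[0,0,0,-2]]

  row1 -= -1·row0 → [0,2,1,2]
  row2 -= -2·row0 → [0,-4,0,-6]
  row3 -= -1·row0 → [0,-2,-1,-4]
  row2 -= -2·row1 → [0,0,2,-2]
  row3 -= -1·row1 → [0,0,0,-2]
  row3 -= 0·row2 → [0,0,0,-2]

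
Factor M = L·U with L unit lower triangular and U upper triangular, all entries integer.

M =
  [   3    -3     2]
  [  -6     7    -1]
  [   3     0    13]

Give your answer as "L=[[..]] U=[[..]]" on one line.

L=[[1,0,0],[-2,1,0],[1,3,1]] U=[[3,-3,2],[0,1,3],[0,0,2]]

  R1 -= -2·R0 → [0,1,3]
  R2 -= 1·R0 → [0,3,11]
  R2 -= 3·R1 → [0,0,2]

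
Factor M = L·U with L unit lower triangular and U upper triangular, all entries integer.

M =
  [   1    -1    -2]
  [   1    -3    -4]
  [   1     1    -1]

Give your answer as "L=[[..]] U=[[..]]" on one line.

L=[[1,0,0],[1,1,0],[1,-1,1]] U=[[1,-1,-2],[0,-2,-2],[0,0,-1]]

  row1 -= 1·row0 → [0,-2,-2]
  row2 -= 1·row0 → [0,2,1]
  row2 -= -1·row1 → [0,0,-1]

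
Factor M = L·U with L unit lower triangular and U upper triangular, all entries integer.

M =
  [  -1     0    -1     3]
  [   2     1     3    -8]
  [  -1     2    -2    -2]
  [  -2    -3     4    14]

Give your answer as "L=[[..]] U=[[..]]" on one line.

L=[[1,0,0,0],[-2,1,0,0],[1,2,1,0],[2,-3,-3,1]] U=[[-1,0,-1,3],[0,1,1,-2],[0,0,-3,-1],[0,0,0,-1]]

  R1 -= -2·R0 → [0,1,1,-2]
  R2 -= 1·R0 → [0,2,-1,-5]
  R3 -= 2·R0 → [0,-3,6,8]
  R2 -= 2·R1 → [0,0,-3,-1]
  R3 -= -3·R1 → [0,0,9,2]
  R3 -= -3·R2 → [0,0,0,-1]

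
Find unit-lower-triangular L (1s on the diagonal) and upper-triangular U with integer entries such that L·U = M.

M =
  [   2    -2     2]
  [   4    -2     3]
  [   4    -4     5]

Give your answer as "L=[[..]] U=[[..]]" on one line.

  R1 -= 2·R0 → [0,2,-1]
  R2 -= 2·R0 → [0,0,1]
  R2 -= 0·R1 → [0,0,1]

L=[[1,0,0],[2,1,0],[2,0,1]] U=[[2,-2,2],[0,2,-1],[0,0,1]]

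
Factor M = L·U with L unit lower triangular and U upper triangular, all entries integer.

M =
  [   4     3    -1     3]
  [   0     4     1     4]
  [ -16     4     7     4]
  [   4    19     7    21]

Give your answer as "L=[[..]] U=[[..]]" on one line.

L=[[1,0,0,0],[0,1,0,0],[-4,4,1,0],[1,4,-4,1]] U=[[4,3,-1,3],[0,4,1,4],[0,0,-1,0],[0,0,0,2]]

  row1 -= 0·row0 → [0,4,1,4]
  row2 -= -4·row0 → [0,16,3,16]
  row3 -= 1·row0 → [0,16,8,18]
  row2 -= 4·row1 → [0,0,-1,0]
  row3 -= 4·row1 → [0,0,4,2]
  row3 -= -4·row2 → [0,0,0,2]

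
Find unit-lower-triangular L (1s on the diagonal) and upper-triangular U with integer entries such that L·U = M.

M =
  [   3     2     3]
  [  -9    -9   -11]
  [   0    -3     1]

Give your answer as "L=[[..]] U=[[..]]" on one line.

  r1 -= -3·r0 → [0,-3,-2]
  r2 -= 0·r0 → [0,-3,1]
  r2 -= 1·r1 → [0,0,3]

L=[[1,0,0],[-3,1,0],[0,1,1]] U=[[3,2,3],[0,-3,-2],[0,0,3]]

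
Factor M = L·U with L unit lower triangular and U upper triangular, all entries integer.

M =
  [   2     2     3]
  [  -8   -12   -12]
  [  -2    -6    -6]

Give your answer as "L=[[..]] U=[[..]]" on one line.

L=[[1,0,0],[-4,1,0],[-1,1,1]] U=[[2,2,3],[0,-4,0],[0,0,-3]]

  R1 -= -4·R0 → [0,-4,0]
  R2 -= -1·R0 → [0,-4,-3]
  R2 -= 1·R1 → [0,0,-3]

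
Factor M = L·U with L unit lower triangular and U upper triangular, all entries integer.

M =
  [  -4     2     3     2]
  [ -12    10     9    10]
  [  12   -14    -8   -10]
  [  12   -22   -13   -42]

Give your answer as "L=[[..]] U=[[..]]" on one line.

L=[[1,0,0,0],[3,1,0,0],[-3,-2,1,0],[-3,-4,-4,1]] U=[[-4,2,3,2],[0,4,0,4],[0,0,1,4],[0,0,0,-4]]

  row1 -= 3·row0 → [0,4,0,4]
  row2 -= -3·row0 → [0,-8,1,-4]
  row3 -= -3·row0 → [0,-16,-4,-36]
  row2 -= -2·row1 → [0,0,1,4]
  row3 -= -4·row1 → [0,0,-4,-20]
  row3 -= -4·row2 → [0,0,0,-4]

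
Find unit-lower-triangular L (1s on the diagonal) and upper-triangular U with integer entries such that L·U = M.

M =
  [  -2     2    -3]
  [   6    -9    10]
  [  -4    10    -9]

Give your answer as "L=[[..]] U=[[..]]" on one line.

  row1 -= -3·row0 → [0,-3,1]
  row2 -= 2·row0 → [0,6,-3]
  row2 -= -2·row1 → [0,0,-1]

L=[[1,0,0],[-3,1,0],[2,-2,1]] U=[[-2,2,-3],[0,-3,1],[0,0,-1]]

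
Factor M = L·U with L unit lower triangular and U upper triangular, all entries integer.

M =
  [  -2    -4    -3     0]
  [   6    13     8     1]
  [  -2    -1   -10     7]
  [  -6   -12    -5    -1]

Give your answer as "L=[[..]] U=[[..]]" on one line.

L=[[1,0,0,0],[-3,1,0,0],[1,3,1,0],[3,0,-1,1]] U=[[-2,-4,-3,0],[0,1,-1,1],[0,0,-4,4],[0,0,0,3]]

  row1 -= -3·row0 → [0,1,-1,1]
  row2 -= 1·row0 → [0,3,-7,7]
  row3 -= 3·row0 → [0,0,4,-1]
  row2 -= 3·row1 → [0,0,-4,4]
  row3 -= 0·row1 → [0,0,4,-1]
  row3 -= -1·row2 → [0,0,0,3]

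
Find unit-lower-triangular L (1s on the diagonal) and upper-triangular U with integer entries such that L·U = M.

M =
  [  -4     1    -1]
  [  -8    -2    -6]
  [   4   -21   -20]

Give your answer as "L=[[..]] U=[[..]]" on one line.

L=[[1,0,0],[2,1,0],[-1,5,1]] U=[[-4,1,-1],[0,-4,-4],[0,0,-1]]

  R1 -= 2·R0 → [0,-4,-4]
  R2 -= -1·R0 → [0,-20,-21]
  R2 -= 5·R1 → [0,0,-1]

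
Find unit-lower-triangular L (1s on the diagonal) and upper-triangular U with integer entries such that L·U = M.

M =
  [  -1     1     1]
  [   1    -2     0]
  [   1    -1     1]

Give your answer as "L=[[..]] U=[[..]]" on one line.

  row1 -= -1·row0 → [0,-1,1]
  row2 -= -1·row0 → [0,0,2]
  row2 -= 0·row1 → [0,0,2]

L=[[1,0,0],[-1,1,0],[-1,0,1]] U=[[-1,1,1],[0,-1,1],[0,0,2]]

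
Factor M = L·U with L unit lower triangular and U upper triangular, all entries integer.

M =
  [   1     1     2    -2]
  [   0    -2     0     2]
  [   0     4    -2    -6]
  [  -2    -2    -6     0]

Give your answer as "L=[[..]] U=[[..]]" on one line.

  r1 -= 0·r0 → [0,-2,0,2]
  r2 -= 0·r0 → [0,4,-2,-6]
  r3 -= -2·r0 → [0,0,-2,-4]
  r2 -= -2·r1 → [0,0,-2,-2]
  r3 -= 0·r1 → [0,0,-2,-4]
  r3 -= 1·r2 → [0,0,0,-2]

L=[[1,0,0,0],[0,1,0,0],[0,-2,1,0],[-2,0,1,1]] U=[[1,1,2,-2],[0,-2,0,2],[0,0,-2,-2],[0,0,0,-2]]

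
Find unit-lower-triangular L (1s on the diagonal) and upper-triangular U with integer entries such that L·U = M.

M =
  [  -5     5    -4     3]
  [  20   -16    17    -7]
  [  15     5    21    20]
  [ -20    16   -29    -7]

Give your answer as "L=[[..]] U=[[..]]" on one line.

L=[[1,0,0,0],[-4,1,0,0],[-3,5,1,0],[4,-1,-3,1]] U=[[-5,5,-4,3],[0,4,1,5],[0,0,4,4],[0,0,0,-2]]

  R1 -= -4·R0 → [0,4,1,5]
  R2 -= -3·R0 → [0,20,9,29]
  R3 -= 4·R0 → [0,-4,-13,-19]
  R2 -= 5·R1 → [0,0,4,4]
  R3 -= -1·R1 → [0,0,-12,-14]
  R3 -= -3·R2 → [0,0,0,-2]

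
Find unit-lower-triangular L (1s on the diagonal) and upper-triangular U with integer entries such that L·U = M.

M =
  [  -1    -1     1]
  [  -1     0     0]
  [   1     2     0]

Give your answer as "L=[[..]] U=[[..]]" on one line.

L=[[1,0,0],[1,1,0],[-1,1,1]] U=[[-1,-1,1],[0,1,-1],[0,0,2]]

  R1 -= 1·R0 → [0,1,-1]
  R2 -= -1·R0 → [0,1,1]
  R2 -= 1·R1 → [0,0,2]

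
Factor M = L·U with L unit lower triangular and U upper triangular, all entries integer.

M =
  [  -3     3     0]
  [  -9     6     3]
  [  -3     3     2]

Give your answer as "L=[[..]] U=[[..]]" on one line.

L=[[1,0,0],[3,1,0],[1,0,1]] U=[[-3,3,0],[0,-3,3],[0,0,2]]

  row1 -= 3·row0 → [0,-3,3]
  row2 -= 1·row0 → [0,0,2]
  row2 -= 0·row1 → [0,0,2]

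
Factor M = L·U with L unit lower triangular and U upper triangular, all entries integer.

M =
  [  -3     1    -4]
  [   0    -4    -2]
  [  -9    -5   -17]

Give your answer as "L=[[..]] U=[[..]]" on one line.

  R1 -= 0·R0 → [0,-4,-2]
  R2 -= 3·R0 → [0,-8,-5]
  R2 -= 2·R1 → [0,0,-1]

L=[[1,0,0],[0,1,0],[3,2,1]] U=[[-3,1,-4],[0,-4,-2],[0,0,-1]]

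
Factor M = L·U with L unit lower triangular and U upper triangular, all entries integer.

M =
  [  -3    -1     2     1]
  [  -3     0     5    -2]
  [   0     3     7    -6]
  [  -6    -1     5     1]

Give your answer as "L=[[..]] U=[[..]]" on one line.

  r1 -= 1·r0 → [0,1,3,-3]
  r2 -= 0·r0 → [0,3,7,-6]
  r3 -= 2·r0 → [0,1,1,-1]
  r2 -= 3·r1 → [0,0,-2,3]
  r3 -= 1·r1 → [0,0,-2,2]
  r3 -= 1·r2 → [0,0,0,-1]

L=[[1,0,0,0],[1,1,0,0],[0,3,1,0],[2,1,1,1]] U=[[-3,-1,2,1],[0,1,3,-3],[0,0,-2,3],[0,0,0,-1]]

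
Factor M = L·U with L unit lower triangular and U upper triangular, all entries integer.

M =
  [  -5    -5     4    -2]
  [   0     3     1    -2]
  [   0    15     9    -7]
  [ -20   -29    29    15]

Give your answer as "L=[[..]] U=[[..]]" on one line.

  R1 -= 0·R0 → [0,3,1,-2]
  R2 -= 0·R0 → [0,15,9,-7]
  R3 -= 4·R0 → [0,-9,13,23]
  R2 -= 5·R1 → [0,0,4,3]
  R3 -= -3·R1 → [0,0,16,17]
  R3 -= 4·R2 → [0,0,0,5]

L=[[1,0,0,0],[0,1,0,0],[0,5,1,0],[4,-3,4,1]] U=[[-5,-5,4,-2],[0,3,1,-2],[0,0,4,3],[0,0,0,5]]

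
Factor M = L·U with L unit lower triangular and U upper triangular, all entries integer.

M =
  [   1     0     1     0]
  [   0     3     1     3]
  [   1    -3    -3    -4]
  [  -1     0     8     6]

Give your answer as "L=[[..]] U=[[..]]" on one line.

L=[[1,0,0,0],[0,1,0,0],[1,-1,1,0],[-1,0,-3,1]] U=[[1,0,1,0],[0,3,1,3],[0,0,-3,-1],[0,0,0,3]]

  R1 -= 0·R0 → [0,3,1,3]
  R2 -= 1·R0 → [0,-3,-4,-4]
  R3 -= -1·R0 → [0,0,9,6]
  R2 -= -1·R1 → [0,0,-3,-1]
  R3 -= 0·R1 → [0,0,9,6]
  R3 -= -3·R2 → [0,0,0,3]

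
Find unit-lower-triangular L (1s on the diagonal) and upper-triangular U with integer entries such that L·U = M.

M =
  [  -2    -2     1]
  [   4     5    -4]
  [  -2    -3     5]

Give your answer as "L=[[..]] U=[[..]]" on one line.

L=[[1,0,0],[-2,1,0],[1,-1,1]] U=[[-2,-2,1],[0,1,-2],[0,0,2]]

  r1 -= -2·r0 → [0,1,-2]
  r2 -= 1·r0 → [0,-1,4]
  r2 -= -1·r1 → [0,0,2]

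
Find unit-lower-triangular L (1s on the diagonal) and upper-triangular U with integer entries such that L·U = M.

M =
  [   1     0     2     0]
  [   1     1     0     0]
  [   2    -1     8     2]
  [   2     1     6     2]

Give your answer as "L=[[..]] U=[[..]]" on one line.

L=[[1,0,0,0],[1,1,0,0],[2,-1,1,0],[2,1,2,1]] U=[[1,0,2,0],[0,1,-2,0],[0,0,2,2],[0,0,0,-2]]

  r1 -= 1·r0 → [0,1,-2,0]
  r2 -= 2·r0 → [0,-1,4,2]
  r3 -= 2·r0 → [0,1,2,2]
  r2 -= -1·r1 → [0,0,2,2]
  r3 -= 1·r1 → [0,0,4,2]
  r3 -= 2·r2 → [0,0,0,-2]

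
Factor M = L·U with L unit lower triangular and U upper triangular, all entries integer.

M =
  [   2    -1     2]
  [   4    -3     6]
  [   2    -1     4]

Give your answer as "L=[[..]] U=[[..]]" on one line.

  R1 -= 2·R0 → [0,-1,2]
  R2 -= 1·R0 → [0,0,2]
  R2 -= 0·R1 → [0,0,2]

L=[[1,0,0],[2,1,0],[1,0,1]] U=[[2,-1,2],[0,-1,2],[0,0,2]]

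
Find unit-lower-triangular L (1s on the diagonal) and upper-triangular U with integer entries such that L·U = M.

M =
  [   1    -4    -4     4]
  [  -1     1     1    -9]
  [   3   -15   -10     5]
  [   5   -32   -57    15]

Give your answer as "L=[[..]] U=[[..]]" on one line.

L=[[1,0,0,0],[-1,1,0,0],[3,1,1,0],[5,4,-5,1]] U=[[1,-4,-4,4],[0,-3,-3,-5],[0,0,5,-2],[0,0,0,5]]

  R1 -= -1·R0 → [0,-3,-3,-5]
  R2 -= 3·R0 → [0,-3,2,-7]
  R3 -= 5·R0 → [0,-12,-37,-5]
  R2 -= 1·R1 → [0,0,5,-2]
  R3 -= 4·R1 → [0,0,-25,15]
  R3 -= -5·R2 → [0,0,0,5]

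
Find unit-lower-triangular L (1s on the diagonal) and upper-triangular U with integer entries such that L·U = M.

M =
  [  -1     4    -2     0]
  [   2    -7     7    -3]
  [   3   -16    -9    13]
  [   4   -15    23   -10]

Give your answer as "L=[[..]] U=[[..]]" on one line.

  r1 -= -2·r0 → [0,1,3,-3]
  r2 -= -3·r0 → [0,-4,-15,13]
  r3 -= -4·r0 → [0,1,15,-10]
  r2 -= -4·r1 → [0,0,-3,1]
  r3 -= 1·r1 → [0,0,12,-7]
  r3 -= -4·r2 → [0,0,0,-3]

L=[[1,0,0,0],[-2,1,0,0],[-3,-4,1,0],[-4,1,-4,1]] U=[[-1,4,-2,0],[0,1,3,-3],[0,0,-3,1],[0,0,0,-3]]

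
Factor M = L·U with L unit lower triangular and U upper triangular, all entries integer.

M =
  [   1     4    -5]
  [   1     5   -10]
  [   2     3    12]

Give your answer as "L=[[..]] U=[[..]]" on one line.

L=[[1,0,0],[1,1,0],[2,-5,1]] U=[[1,4,-5],[0,1,-5],[0,0,-3]]

  row1 -= 1·row0 → [0,1,-5]
  row2 -= 2·row0 → [0,-5,22]
  row2 -= -5·row1 → [0,0,-3]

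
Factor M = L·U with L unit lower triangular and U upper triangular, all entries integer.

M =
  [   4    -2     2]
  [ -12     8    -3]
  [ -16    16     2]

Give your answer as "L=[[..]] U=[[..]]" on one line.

  r1 -= -3·r0 → [0,2,3]
  r2 -= -4·r0 → [0,8,10]
  r2 -= 4·r1 → [0,0,-2]

L=[[1,0,0],[-3,1,0],[-4,4,1]] U=[[4,-2,2],[0,2,3],[0,0,-2]]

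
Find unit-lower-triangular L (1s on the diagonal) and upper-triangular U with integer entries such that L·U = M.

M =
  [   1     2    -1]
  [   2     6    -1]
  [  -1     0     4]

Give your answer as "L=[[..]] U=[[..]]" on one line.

  row1 -= 2·row0 → [0,2,1]
  row2 -= -1·row0 → [0,2,3]
  row2 -= 1·row1 → [0,0,2]

L=[[1,0,0],[2,1,0],[-1,1,1]] U=[[1,2,-1],[0,2,1],[0,0,2]]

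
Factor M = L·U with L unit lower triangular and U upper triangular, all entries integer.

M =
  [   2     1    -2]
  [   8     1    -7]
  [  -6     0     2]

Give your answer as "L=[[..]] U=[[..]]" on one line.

  row1 -= 4·row0 → [0,-3,1]
  row2 -= -3·row0 → [0,3,-4]
  row2 -= -1·row1 → [0,0,-3]

L=[[1,0,0],[4,1,0],[-3,-1,1]] U=[[2,1,-2],[0,-3,1],[0,0,-3]]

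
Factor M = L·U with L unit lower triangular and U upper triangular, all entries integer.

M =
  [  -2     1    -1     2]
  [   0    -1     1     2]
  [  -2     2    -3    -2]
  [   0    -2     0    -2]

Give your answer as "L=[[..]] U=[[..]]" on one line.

  R1 -= 0·R0 → [0,-1,1,2]
  R2 -= 1·R0 → [0,1,-2,-4]
  R3 -= 0·R0 → [0,-2,0,-2]
  R2 -= -1·R1 → [0,0,-1,-2]
  R3 -= 2·R1 → [0,0,-2,-6]
  R3 -= 2·R2 → [0,0,0,-2]

L=[[1,0,0,0],[0,1,0,0],[1,-1,1,0],[0,2,2,1]] U=[[-2,1,-1,2],[0,-1,1,2],[0,0,-1,-2],[0,0,0,-2]]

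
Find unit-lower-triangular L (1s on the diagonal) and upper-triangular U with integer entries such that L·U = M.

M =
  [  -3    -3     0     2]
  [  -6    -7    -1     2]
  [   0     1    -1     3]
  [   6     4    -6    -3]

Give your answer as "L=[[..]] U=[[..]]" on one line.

  R1 -= 2·R0 → [0,-1,-1,-2]
  R2 -= 0·R0 → [0,1,-1,3]
  R3 -= -2·R0 → [0,-2,-6,1]
  R2 -= -1·R1 → [0,0,-2,1]
  R3 -= 2·R1 → [0,0,-4,5]
  R3 -= 2·R2 → [0,0,0,3]

L=[[1,0,0,0],[2,1,0,0],[0,-1,1,0],[-2,2,2,1]] U=[[-3,-3,0,2],[0,-1,-1,-2],[0,0,-2,1],[0,0,0,3]]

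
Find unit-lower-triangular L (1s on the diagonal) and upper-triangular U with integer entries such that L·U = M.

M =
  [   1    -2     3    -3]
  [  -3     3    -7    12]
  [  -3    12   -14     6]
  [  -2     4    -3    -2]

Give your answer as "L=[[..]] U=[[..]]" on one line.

  R1 -= -3·R0 → [0,-3,2,3]
  R2 -= -3·R0 → [0,6,-5,-3]
  R3 -= -2·R0 → [0,0,3,-8]
  R2 -= -2·R1 → [0,0,-1,3]
  R3 -= 0·R1 → [0,0,3,-8]
  R3 -= -3·R2 → [0,0,0,1]

L=[[1,0,0,0],[-3,1,0,0],[-3,-2,1,0],[-2,0,-3,1]] U=[[1,-2,3,-3],[0,-3,2,3],[0,0,-1,3],[0,0,0,1]]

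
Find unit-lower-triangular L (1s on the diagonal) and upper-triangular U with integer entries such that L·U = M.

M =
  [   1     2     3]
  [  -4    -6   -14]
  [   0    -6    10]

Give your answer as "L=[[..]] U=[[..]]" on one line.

  row1 -= -4·row0 → [0,2,-2]
  row2 -= 0·row0 → [0,-6,10]
  row2 -= -3·row1 → [0,0,4]

L=[[1,0,0],[-4,1,0],[0,-3,1]] U=[[1,2,3],[0,2,-2],[0,0,4]]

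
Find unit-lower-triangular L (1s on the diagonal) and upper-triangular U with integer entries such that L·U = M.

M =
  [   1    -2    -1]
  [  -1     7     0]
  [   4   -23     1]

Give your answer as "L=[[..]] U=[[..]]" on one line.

L=[[1,0,0],[-1,1,0],[4,-3,1]] U=[[1,-2,-1],[0,5,-1],[0,0,2]]

  row1 -= -1·row0 → [0,5,-1]
  row2 -= 4·row0 → [0,-15,5]
  row2 -= -3·row1 → [0,0,2]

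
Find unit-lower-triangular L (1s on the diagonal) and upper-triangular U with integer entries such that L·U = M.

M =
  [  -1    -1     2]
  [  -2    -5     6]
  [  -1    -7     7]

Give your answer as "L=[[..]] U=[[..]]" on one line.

  R1 -= 2·R0 → [0,-3,2]
  R2 -= 1·R0 → [0,-6,5]
  R2 -= 2·R1 → [0,0,1]

L=[[1,0,0],[2,1,0],[1,2,1]] U=[[-1,-1,2],[0,-3,2],[0,0,1]]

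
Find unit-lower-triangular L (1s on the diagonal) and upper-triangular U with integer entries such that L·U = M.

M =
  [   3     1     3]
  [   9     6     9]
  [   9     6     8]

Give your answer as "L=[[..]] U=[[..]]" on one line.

L=[[1,0,0],[3,1,0],[3,1,1]] U=[[3,1,3],[0,3,0],[0,0,-1]]

  row1 -= 3·row0 → [0,3,0]
  row2 -= 3·row0 → [0,3,-1]
  row2 -= 1·row1 → [0,0,-1]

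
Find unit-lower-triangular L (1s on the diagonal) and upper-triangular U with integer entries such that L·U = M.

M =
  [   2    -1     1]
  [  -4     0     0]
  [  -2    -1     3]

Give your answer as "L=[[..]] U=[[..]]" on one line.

  R1 -= -2·R0 → [0,-2,2]
  R2 -= -1·R0 → [0,-2,4]
  R2 -= 1·R1 → [0,0,2]

L=[[1,0,0],[-2,1,0],[-1,1,1]] U=[[2,-1,1],[0,-2,2],[0,0,2]]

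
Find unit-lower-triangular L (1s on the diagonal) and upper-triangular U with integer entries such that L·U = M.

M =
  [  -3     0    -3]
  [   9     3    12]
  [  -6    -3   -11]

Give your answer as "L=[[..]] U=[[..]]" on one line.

  R1 -= -3·R0 → [0,3,3]
  R2 -= 2·R0 → [0,-3,-5]
  R2 -= -1·R1 → [0,0,-2]

L=[[1,0,0],[-3,1,0],[2,-1,1]] U=[[-3,0,-3],[0,3,3],[0,0,-2]]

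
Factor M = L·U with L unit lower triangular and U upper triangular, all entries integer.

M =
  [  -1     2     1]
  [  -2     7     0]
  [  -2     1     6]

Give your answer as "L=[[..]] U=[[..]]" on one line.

L=[[1,0,0],[2,1,0],[2,-1,1]] U=[[-1,2,1],[0,3,-2],[0,0,2]]

  R1 -= 2·R0 → [0,3,-2]
  R2 -= 2·R0 → [0,-3,4]
  R2 -= -1·R1 → [0,0,2]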